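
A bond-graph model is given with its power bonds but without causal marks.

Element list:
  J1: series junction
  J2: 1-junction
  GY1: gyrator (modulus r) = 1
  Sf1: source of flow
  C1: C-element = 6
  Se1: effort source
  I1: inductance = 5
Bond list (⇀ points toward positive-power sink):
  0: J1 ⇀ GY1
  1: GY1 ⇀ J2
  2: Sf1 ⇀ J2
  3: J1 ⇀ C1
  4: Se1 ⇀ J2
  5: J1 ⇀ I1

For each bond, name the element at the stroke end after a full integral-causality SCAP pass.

b2 stroke→Sf1  (Sf1: flow source, stroke at near end)
b4 stroke→J2  (Se1 (Se) sets effort on bond)
b1 stroke→J2  (J2: bond 2 brought flow, rest push out)
b0 stroke→J1  (GY1: gyrator matches bond 1)
b3 stroke→J1  (C1 integral (e out))
b5 stroke→I1  (J1 needs exactly one f-in)

#0 stroke→J1
#1 stroke→J2
#2 stroke→Sf1
#3 stroke→J1
#4 stroke→J2
#5 stroke→I1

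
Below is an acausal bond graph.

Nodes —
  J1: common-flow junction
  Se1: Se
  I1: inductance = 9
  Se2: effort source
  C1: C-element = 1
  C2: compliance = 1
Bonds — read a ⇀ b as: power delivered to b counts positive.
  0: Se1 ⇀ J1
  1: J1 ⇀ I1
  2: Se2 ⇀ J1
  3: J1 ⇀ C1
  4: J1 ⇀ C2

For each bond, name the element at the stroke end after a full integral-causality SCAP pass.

β0 |J1  (Se1: effort source, stroke at far end)
β2 |J1  (source Se2 imposes e)
β1 |I1  (prefer integral on I1)
β3 |J1  (common-f at J1 fixed by 1)
β4 |J1  (J1: bond 1 brought flow, rest push out)

b0 stroke→J1
b1 stroke→I1
b2 stroke→J1
b3 stroke→J1
b4 stroke→J1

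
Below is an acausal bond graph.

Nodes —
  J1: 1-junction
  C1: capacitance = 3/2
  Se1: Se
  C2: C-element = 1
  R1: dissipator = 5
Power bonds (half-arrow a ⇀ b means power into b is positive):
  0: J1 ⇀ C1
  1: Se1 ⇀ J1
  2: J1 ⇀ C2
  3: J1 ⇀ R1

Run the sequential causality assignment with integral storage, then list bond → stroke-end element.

β0 stroke→J1
β1 stroke→J1
β2 stroke→J1
β3 stroke→R1

bond 1 |J1  (source Se1 imposes e)
bond 0 |J1  (C1 outputs effort q/C1)
bond 2 |J1  (C2 integral (e out))
bond 3 |R1  (closing 1-jn rule on J1)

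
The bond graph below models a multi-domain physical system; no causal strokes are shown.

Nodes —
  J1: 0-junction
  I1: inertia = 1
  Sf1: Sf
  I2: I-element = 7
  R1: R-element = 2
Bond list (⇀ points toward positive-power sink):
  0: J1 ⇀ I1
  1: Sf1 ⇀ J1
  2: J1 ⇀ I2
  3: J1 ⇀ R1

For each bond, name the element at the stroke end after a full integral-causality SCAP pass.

#0 →I1
#1 →Sf1
#2 →I2
#3 →J1

b1 stroke at Sf1  (Sf1: flow source, stroke at near end)
b0 stroke at I1  (prefer integral on I1)
b2 stroke at I2  (prefer integral on I2)
b3 stroke at J1  (closing 0-jn rule on J1)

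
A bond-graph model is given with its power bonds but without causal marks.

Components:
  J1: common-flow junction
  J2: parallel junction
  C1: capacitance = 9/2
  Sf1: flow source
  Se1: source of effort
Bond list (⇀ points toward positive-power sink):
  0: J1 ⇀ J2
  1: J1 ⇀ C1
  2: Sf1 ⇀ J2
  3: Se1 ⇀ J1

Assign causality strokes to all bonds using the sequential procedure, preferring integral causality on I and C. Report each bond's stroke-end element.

#2 stroke→Sf1  (Sf1 fixes flow; stroke at Sf1)
#3 stroke→J1  (Se1 fixes effort; stroke away)
#0 stroke→J2  (only one effort-in slot at J2)
#1 stroke→J1  (1-jn J1 has f-setter on 0)

β0 |J2
β1 |J1
β2 |Sf1
β3 |J1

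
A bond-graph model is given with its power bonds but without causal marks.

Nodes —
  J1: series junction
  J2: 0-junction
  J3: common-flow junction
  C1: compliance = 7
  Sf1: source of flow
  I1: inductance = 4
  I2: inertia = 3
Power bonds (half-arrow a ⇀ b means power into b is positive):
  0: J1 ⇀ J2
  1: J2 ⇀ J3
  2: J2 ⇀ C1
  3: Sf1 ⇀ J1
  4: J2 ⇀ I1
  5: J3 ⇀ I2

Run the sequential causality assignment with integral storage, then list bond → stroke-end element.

b3 |Sf1  (source Sf1 imposes f)
b0 |J1  (J1: bond 3 brought flow, rest push out)
b2 |J2  (C1 outputs effort q/C1)
b1 |J3  (J2: bond 2 brought effort, rest push out)
b4 |I1  (J2 effort already set via bond 2)
b5 |I2  (only one flow-in slot at J3)

β0 stroke at J1
β1 stroke at J3
β2 stroke at J2
β3 stroke at Sf1
β4 stroke at I1
β5 stroke at I2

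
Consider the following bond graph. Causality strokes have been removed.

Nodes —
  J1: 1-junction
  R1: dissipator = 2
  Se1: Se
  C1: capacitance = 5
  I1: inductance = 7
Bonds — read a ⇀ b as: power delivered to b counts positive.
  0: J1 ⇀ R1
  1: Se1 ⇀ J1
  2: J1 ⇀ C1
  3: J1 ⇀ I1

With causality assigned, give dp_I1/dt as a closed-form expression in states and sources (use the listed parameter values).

dp_I1/dt = E_Se1 - 2*p_I1/7 - q_C1/5

β1 |J1  (Se1: effort source, stroke at far end)
β2 |J1  (prefer integral on C1)
β3 |I1  (I1 outputs flow p/I1)
β0 |J1  (J1 flow already set via bond 3)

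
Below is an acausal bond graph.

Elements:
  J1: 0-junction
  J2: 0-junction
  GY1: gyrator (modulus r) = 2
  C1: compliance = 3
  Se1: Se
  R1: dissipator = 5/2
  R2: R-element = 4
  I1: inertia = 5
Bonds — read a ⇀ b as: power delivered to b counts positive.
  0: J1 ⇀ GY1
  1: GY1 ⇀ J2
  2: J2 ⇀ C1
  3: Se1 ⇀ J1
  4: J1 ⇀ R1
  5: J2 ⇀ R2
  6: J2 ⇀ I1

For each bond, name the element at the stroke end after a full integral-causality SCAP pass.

β0 stroke→GY1
β1 stroke→GY1
β2 stroke→J2
β3 stroke→J1
β4 stroke→R1
β5 stroke→R2
β6 stroke→I1

bond 3 stroke→J1  (Se1 (Se) sets effort on bond)
bond 0 stroke→GY1  (J1: bond 3 brought effort, rest push out)
bond 4 stroke→R1  (common-e at J1 fixed by 3)
bond 1 stroke→GY1  (through GY1, causality inverts; strokes same side of GY1)
bond 2 stroke→J2  (C1 integral (e out))
bond 5 stroke→R2  (J2 effort already set via bond 2)
bond 6 stroke→I1  (J2: bond 2 brought effort, rest push out)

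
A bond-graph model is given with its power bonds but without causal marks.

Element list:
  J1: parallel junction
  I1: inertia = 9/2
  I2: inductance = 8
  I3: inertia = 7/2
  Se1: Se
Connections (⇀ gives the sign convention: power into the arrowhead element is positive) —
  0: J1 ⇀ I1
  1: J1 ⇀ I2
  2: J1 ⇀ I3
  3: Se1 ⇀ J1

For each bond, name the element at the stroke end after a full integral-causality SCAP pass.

bond 0 |I1
bond 1 |I2
bond 2 |I3
bond 3 |J1

β3 |J1  (source Se1 imposes e)
β0 |I1  (common-e at J1 fixed by 3)
β1 |I2  (0-jn J1 has e-setter on 3)
β2 |I3  (J1 effort already set via bond 3)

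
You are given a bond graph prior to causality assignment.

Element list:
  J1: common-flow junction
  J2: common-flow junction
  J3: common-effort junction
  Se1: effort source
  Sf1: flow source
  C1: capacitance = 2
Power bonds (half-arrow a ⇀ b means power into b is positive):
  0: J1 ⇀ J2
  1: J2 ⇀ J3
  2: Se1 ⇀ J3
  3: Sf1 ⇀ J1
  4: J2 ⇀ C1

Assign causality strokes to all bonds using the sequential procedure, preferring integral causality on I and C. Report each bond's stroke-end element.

b0 stroke at J1
b1 stroke at J2
b2 stroke at J3
b3 stroke at Sf1
b4 stroke at J2

#2 stroke→J3  (source Se1 imposes e)
#3 stroke→Sf1  (Sf1 fixes flow; stroke at Sf1)
#0 stroke→J1  (J1 flow already set via bond 3)
#1 stroke→J2  (J2 flow already set via bond 0)
#4 stroke→J2  (J2 flow already set via bond 0)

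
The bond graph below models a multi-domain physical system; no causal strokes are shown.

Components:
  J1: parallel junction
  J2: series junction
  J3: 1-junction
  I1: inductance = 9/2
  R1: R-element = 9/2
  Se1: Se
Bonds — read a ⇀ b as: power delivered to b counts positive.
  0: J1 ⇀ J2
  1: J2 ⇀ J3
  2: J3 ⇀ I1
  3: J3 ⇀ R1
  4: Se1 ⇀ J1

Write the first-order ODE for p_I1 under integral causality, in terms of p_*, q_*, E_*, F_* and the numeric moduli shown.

dp_I1/dt = E_Se1 - p_I1

bond 4 stroke at J1  (Se1 (Se) sets effort on bond)
bond 0 stroke at J2  (J1: bond 4 brought effort, rest push out)
bond 1 stroke at J3  (J2: last free bond brings flow in)
bond 2 stroke at I1  (I1 integral (f out))
bond 3 stroke at J3  (J3 flow already set via bond 2)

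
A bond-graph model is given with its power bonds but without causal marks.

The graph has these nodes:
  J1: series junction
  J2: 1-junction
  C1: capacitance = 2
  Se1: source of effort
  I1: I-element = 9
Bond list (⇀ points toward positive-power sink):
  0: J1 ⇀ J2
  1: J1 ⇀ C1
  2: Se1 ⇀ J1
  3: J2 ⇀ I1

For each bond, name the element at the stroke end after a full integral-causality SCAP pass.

β0 |J2
β1 |J1
β2 |J1
β3 |I1

β2 |J1  (Se1 (Se) sets effort on bond)
β1 |J1  (prefer integral on C1)
β0 |J2  (J1: last free bond brings flow in)
β3 |I1  (closing 1-jn rule on J2)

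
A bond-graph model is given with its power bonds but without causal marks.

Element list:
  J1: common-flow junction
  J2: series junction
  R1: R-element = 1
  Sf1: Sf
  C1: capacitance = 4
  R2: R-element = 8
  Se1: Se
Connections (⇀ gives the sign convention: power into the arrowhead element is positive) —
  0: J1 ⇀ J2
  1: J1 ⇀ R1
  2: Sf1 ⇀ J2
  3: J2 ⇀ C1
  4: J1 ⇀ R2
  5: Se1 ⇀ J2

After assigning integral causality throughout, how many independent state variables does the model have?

β2 stroke at Sf1  (source Sf1 imposes f)
β5 stroke at J2  (Se1: effort source, stroke at far end)
β0 stroke at J2  (J2: bond 2 brought flow, rest push out)
β3 stroke at J2  (J2 flow already set via bond 2)
β1 stroke at J1  (1-jn J1 has f-setter on 0)
β4 stroke at J1  (J1: bond 0 brought flow, rest push out)

1  (C1 all integral)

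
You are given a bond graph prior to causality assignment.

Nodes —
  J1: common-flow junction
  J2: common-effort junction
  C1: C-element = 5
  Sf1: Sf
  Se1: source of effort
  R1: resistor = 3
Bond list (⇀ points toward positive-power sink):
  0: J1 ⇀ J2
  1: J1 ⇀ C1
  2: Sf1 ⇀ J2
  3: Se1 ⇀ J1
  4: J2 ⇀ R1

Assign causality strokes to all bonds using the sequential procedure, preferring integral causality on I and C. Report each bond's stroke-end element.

bond 0 stroke at J2
bond 1 stroke at J1
bond 2 stroke at Sf1
bond 3 stroke at J1
bond 4 stroke at R1

#2 →Sf1  (Sf1 (Sf) sets flow on bond)
#3 →J1  (source Se1 imposes e)
#1 →J1  (C1 outputs effort q/C1)
#0 →J2  (J1 needs exactly one f-in)
#4 →R1  (common-e at J2 fixed by 0)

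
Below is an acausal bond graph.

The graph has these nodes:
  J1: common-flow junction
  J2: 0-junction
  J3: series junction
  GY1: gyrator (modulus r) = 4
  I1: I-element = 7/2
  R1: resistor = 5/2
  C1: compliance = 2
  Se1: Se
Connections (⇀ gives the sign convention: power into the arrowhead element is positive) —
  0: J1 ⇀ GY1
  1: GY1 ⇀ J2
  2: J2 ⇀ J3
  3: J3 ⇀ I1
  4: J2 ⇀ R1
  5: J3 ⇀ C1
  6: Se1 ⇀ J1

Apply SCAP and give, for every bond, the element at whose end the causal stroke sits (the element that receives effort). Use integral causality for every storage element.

bond 0 →GY1
bond 1 →GY1
bond 2 →J3
bond 3 →I1
bond 4 →J2
bond 5 →J3
bond 6 →J1

#6 |J1  (source Se1 imposes e)
#0 |GY1  (J1: last free bond brings flow in)
#1 |GY1  (through GY1, causality inverts; strokes same side of GY1)
#3 |I1  (I1: I, integral causality)
#2 |J3  (common-f at J3 fixed by 3)
#5 |J3  (1-jn J3 has f-setter on 3)
#4 |J2  (only one effort-in slot at J2)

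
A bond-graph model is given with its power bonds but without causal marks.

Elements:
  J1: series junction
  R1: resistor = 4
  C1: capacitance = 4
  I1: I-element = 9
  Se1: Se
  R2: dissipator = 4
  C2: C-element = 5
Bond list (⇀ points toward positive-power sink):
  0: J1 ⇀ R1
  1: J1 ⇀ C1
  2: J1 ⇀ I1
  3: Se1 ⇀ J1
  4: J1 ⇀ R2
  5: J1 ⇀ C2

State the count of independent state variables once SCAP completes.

b3 stroke at J1  (Se1: effort source, stroke at far end)
b1 stroke at J1  (prefer integral on C1)
b2 stroke at I1  (prefer integral on I1)
b0 stroke at J1  (common-f at J1 fixed by 2)
b4 stroke at J1  (J1: bond 2 brought flow, rest push out)
b5 stroke at J1  (common-f at J1 fixed by 2)

3  (C1, C2, I1 all integral)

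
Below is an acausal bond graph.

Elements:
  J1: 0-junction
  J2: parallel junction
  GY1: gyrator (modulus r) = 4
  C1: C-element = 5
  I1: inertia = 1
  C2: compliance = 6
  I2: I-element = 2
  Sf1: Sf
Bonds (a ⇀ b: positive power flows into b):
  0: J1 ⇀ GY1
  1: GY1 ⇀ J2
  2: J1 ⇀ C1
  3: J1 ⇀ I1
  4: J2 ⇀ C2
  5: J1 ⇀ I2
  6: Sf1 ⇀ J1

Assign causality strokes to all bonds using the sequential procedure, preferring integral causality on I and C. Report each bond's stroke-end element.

b6 →Sf1  (source Sf1 imposes f)
b2 →J1  (C1 integral (e out))
b0 →GY1  (J1: bond 2 brought effort, rest push out)
b3 →I1  (J1 effort already set via bond 2)
b5 →I2  (J1 effort already set via bond 2)
b1 →GY1  (GY1 both-in/both-out from 0)
b4 →J2  (only one effort-in slot at J2)

b0 stroke→GY1
b1 stroke→GY1
b2 stroke→J1
b3 stroke→I1
b4 stroke→J2
b5 stroke→I2
b6 stroke→Sf1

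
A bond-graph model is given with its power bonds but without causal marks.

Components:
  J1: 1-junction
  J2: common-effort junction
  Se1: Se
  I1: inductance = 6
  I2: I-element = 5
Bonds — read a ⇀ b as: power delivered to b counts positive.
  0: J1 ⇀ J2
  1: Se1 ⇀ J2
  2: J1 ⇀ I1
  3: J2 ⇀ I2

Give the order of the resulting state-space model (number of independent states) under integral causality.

b1 |J2  (Se1 fixes effort; stroke away)
b0 |J1  (common-e at J2 fixed by 1)
b3 |I2  (J2: bond 1 brought effort, rest push out)
b2 |I1  (J1 needs exactly one f-in)

2  (I1, I2 all integral)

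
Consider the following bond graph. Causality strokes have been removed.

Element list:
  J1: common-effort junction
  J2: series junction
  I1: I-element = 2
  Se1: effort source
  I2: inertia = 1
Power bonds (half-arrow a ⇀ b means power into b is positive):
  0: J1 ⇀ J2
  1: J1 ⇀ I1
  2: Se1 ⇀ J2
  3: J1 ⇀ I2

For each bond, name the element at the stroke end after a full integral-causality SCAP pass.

b0 stroke at J1
b1 stroke at I1
b2 stroke at J2
b3 stroke at I2

#2 stroke→J2  (source Se1 imposes e)
#0 stroke→J1  (J2 needs exactly one f-in)
#1 stroke→I1  (0-jn J1 has e-setter on 0)
#3 stroke→I2  (J1 effort already set via bond 0)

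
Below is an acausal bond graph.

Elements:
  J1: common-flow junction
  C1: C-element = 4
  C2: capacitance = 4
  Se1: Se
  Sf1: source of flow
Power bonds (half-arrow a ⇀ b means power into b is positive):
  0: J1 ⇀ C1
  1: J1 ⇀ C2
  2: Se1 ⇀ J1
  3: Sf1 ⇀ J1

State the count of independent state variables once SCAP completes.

β2 |J1  (Se1 fixes effort; stroke away)
β3 |Sf1  (Sf1 fixes flow; stroke at Sf1)
β0 |J1  (common-f at J1 fixed by 3)
β1 |J1  (J1: bond 3 brought flow, rest push out)

2  (C1, C2 all integral)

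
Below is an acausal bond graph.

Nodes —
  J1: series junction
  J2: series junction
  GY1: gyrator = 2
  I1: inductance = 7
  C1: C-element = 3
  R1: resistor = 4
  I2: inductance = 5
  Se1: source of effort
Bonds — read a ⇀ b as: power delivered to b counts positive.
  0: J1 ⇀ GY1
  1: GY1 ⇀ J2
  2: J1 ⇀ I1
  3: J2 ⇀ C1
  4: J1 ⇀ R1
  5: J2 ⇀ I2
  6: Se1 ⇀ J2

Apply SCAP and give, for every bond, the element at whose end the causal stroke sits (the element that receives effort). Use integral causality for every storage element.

b0 stroke→J1
b1 stroke→J2
b2 stroke→I1
b3 stroke→J2
b4 stroke→J1
b5 stroke→I2
b6 stroke→J2

β6 →J2  (source Se1 imposes e)
β2 →I1  (I1 outputs flow p/I1)
β0 →J1  (common-f at J1 fixed by 2)
β4 →J1  (J1: bond 2 brought flow, rest push out)
β1 →J2  (GY1: gyrator matches bond 0)
β3 →J2  (C1 outputs effort q/C1)
β5 →I2  (J2 needs exactly one f-in)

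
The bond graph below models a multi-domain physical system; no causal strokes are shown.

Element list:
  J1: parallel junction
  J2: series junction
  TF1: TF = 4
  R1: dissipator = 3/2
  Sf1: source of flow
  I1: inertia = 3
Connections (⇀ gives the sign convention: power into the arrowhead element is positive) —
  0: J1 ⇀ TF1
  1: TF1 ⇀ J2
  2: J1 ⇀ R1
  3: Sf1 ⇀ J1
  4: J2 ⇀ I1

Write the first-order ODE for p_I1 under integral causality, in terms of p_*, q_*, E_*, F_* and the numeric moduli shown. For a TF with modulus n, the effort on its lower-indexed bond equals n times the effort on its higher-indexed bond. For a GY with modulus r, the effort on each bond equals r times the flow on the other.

b3 |Sf1  (Sf1: flow source, stroke at near end)
b4 |I1  (I1 outputs flow p/I1)
b1 |J2  (common-f at J2 fixed by 4)
b0 |TF1  (through TF1, causality passes straight; one stroke at TF1)
b2 |J1  (J1 needs exactly one e-in)

dp_I1/dt = 3*F_Sf1/8 - p_I1/32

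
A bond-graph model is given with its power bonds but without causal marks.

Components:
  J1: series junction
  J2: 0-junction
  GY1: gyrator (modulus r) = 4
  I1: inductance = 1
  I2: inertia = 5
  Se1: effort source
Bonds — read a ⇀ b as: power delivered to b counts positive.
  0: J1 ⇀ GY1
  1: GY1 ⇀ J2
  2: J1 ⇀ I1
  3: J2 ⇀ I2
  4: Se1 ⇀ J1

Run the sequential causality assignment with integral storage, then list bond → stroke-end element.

#4 stroke at J1  (source Se1 imposes e)
#2 stroke at I1  (I1 outputs flow p/I1)
#0 stroke at J1  (J1 flow already set via bond 2)
#1 stroke at J2  (GY GY1: same side as bond 0)
#3 stroke at I2  (common-e at J2 fixed by 1)

#0 →J1
#1 →J2
#2 →I1
#3 →I2
#4 →J1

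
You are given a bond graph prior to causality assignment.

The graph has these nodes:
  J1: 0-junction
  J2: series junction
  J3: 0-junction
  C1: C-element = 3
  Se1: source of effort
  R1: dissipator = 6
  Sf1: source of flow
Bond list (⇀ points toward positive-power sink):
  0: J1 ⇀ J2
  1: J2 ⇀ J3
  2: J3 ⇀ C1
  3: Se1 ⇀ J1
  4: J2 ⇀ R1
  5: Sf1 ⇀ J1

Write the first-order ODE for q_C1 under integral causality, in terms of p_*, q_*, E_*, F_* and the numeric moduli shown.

dq_C1/dt = E_Se1/6 - q_C1/18

#3 →J1  (Se1 fixes effort; stroke away)
#5 →Sf1  (Sf1: flow source, stroke at near end)
#0 →J2  (0-jn J1 has e-setter on 3)
#2 →J3  (prefer integral on C1)
#1 →J2  (J3: bond 2 brought effort, rest push out)
#4 →R1  (J2: last free bond brings flow in)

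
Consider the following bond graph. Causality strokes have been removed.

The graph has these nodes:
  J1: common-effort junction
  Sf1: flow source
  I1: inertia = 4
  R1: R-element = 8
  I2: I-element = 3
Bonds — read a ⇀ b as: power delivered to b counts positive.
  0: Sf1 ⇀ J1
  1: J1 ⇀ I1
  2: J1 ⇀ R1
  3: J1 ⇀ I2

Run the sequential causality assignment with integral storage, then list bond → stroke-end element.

#0 stroke at Sf1
#1 stroke at I1
#2 stroke at J1
#3 stroke at I2

b0 →Sf1  (source Sf1 imposes f)
b1 →I1  (prefer integral on I1)
b3 →I2  (prefer integral on I2)
b2 →J1  (only one effort-in slot at J1)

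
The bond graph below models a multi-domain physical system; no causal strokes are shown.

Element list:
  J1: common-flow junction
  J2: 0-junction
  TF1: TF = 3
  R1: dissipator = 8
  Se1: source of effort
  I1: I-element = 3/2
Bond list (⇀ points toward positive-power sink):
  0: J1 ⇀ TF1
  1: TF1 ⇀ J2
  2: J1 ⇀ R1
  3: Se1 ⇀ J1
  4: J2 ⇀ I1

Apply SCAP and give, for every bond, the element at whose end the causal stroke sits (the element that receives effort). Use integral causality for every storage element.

bond 3 |J1  (Se1 fixes effort; stroke away)
bond 4 |I1  (prefer integral on I1)
bond 1 |J2  (J2: last free bond brings effort in)
bond 0 |TF1  (TF TF1: opposite of bond 1)
bond 2 |J1  (J1 flow already set via bond 0)

#0 →TF1
#1 →J2
#2 →J1
#3 →J1
#4 →I1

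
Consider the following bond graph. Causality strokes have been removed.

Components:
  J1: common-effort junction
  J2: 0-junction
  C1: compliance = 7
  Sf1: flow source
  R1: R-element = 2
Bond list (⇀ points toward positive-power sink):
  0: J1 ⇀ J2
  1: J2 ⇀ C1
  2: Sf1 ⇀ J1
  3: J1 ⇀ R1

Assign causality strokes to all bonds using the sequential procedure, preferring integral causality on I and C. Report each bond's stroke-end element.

b2 →Sf1  (Sf1 (Sf) sets flow on bond)
b1 →J2  (C1 integral (e out))
b0 →J1  (J2 effort already set via bond 1)
b3 →R1  (0-jn J1 has e-setter on 0)

b0 →J1
b1 →J2
b2 →Sf1
b3 →R1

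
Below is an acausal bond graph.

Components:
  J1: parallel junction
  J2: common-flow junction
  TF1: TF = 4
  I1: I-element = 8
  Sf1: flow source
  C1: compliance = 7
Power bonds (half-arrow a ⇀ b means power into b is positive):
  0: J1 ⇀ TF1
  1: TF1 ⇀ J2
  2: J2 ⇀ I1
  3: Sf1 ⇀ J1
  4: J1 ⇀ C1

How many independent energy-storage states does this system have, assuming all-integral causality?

2  (C1, I1 all integral)

#3 stroke at Sf1  (source Sf1 imposes f)
#2 stroke at I1  (I1 integral (f out))
#1 stroke at J2  (J2 flow already set via bond 2)
#0 stroke at TF1  (through TF1, causality passes straight; one stroke at TF1)
#4 stroke at J1  (only one effort-in slot at J1)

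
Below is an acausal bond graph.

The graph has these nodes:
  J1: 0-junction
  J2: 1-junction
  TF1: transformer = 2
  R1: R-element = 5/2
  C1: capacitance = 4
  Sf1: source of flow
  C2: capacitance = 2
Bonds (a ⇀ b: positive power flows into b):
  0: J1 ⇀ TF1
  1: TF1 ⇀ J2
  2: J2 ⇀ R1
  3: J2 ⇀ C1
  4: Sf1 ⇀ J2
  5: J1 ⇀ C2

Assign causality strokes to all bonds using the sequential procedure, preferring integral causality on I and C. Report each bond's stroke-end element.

#4 stroke at Sf1  (Sf1 fixes flow; stroke at Sf1)
#1 stroke at J2  (1-jn J2 has f-setter on 4)
#2 stroke at J2  (J2: bond 4 brought flow, rest push out)
#3 stroke at J2  (common-f at J2 fixed by 4)
#0 stroke at TF1  (TF TF1: opposite of bond 1)
#5 stroke at J1  (closing 0-jn rule on J1)

bond 0 |TF1
bond 1 |J2
bond 2 |J2
bond 3 |J2
bond 4 |Sf1
bond 5 |J1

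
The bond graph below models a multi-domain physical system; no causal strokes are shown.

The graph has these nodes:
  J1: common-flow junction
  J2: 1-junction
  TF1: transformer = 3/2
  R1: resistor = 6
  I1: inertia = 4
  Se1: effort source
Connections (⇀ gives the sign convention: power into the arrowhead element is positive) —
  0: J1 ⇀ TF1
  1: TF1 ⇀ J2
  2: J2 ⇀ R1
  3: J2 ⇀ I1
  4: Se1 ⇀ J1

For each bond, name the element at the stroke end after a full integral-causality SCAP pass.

#4 →J1  (Se1: effort source, stroke at far end)
#0 →TF1  (J1: last free bond brings flow in)
#1 →J2  (through TF1, causality passes straight; one stroke at TF1)
#3 →I1  (I1 integral (f out))
#2 →J2  (J2: bond 3 brought flow, rest push out)

b0 stroke at TF1
b1 stroke at J2
b2 stroke at J2
b3 stroke at I1
b4 stroke at J1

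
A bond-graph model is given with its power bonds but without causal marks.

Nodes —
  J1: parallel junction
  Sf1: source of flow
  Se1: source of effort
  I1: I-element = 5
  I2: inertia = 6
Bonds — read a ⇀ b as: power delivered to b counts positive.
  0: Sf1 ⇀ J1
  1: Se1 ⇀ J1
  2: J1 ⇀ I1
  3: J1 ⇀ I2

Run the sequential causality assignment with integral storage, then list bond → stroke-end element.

#0 →Sf1  (Sf1: flow source, stroke at near end)
#1 →J1  (Se1: effort source, stroke at far end)
#2 →I1  (0-jn J1 has e-setter on 1)
#3 →I2  (common-e at J1 fixed by 1)

b0 stroke at Sf1
b1 stroke at J1
b2 stroke at I1
b3 stroke at I2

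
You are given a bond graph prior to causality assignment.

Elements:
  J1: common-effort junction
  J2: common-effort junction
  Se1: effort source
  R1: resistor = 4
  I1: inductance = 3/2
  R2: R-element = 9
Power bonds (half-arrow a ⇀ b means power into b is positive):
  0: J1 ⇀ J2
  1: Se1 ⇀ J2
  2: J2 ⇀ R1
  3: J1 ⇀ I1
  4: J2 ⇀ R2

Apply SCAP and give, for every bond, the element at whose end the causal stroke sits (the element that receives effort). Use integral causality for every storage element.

bond 1 stroke→J2  (Se1 fixes effort; stroke away)
bond 0 stroke→J1  (J2 effort already set via bond 1)
bond 2 stroke→R1  (common-e at J2 fixed by 1)
bond 4 stroke→R2  (J2: bond 1 brought effort, rest push out)
bond 3 stroke→I1  (J1: bond 0 brought effort, rest push out)

b0 stroke→J1
b1 stroke→J2
b2 stroke→R1
b3 stroke→I1
b4 stroke→R2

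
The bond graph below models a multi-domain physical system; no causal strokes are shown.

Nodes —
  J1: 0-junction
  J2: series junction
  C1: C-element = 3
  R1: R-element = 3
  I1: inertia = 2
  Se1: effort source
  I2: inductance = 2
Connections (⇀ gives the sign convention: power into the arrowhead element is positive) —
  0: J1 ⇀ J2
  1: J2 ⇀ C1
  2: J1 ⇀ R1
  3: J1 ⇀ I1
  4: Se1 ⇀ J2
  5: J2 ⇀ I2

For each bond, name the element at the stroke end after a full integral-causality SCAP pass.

#0 stroke→J2
#1 stroke→J2
#2 stroke→J1
#3 stroke→I1
#4 stroke→J2
#5 stroke→I2

bond 4 →J2  (source Se1 imposes e)
bond 1 →J2  (prefer integral on C1)
bond 3 →I1  (I1 outputs flow p/I1)
bond 5 →I2  (I2: I, integral causality)
bond 0 →J2  (J2: bond 5 brought flow, rest push out)
bond 2 →J1  (closing 0-jn rule on J1)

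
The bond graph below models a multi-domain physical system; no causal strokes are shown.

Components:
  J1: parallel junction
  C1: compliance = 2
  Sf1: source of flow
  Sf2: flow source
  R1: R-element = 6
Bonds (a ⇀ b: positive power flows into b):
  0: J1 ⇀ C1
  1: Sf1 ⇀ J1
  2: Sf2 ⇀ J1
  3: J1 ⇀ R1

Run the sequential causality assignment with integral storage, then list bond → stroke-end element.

bond 0 stroke at J1
bond 1 stroke at Sf1
bond 2 stroke at Sf2
bond 3 stroke at R1

b1 →Sf1  (source Sf1 imposes f)
b2 →Sf2  (Sf2: flow source, stroke at near end)
b0 →J1  (C1 outputs effort q/C1)
b3 →R1  (0-jn J1 has e-setter on 0)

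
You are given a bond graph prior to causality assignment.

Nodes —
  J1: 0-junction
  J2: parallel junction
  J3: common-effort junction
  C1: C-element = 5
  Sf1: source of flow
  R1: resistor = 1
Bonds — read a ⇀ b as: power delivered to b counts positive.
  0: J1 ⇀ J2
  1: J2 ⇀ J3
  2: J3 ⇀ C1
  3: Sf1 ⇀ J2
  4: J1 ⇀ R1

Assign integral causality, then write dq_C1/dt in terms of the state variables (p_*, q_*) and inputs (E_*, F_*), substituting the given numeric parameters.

β3 stroke at Sf1  (Sf1 fixes flow; stroke at Sf1)
β2 stroke at J3  (C1 integral (e out))
β1 stroke at J2  (J3: bond 2 brought effort, rest push out)
β0 stroke at J1  (J2 effort already set via bond 1)
β4 stroke at R1  (common-e at J1 fixed by 0)

dq_C1/dt = F_Sf1 - q_C1/5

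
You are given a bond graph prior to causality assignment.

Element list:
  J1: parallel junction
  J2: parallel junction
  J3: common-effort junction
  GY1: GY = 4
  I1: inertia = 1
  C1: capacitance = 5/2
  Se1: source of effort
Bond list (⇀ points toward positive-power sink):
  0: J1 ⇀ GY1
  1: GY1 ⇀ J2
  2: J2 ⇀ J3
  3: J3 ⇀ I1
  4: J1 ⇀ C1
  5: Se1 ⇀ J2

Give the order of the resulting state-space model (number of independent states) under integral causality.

2  (C1, I1 all integral)

#5 stroke at J2  (Se1 (Se) sets effort on bond)
#1 stroke at GY1  (J2: bond 5 brought effort, rest push out)
#2 stroke at J3  (J2: bond 5 brought effort, rest push out)
#3 stroke at I1  (common-e at J3 fixed by 2)
#0 stroke at GY1  (GY1 both-in/both-out from 1)
#4 stroke at J1  (only one effort-in slot at J1)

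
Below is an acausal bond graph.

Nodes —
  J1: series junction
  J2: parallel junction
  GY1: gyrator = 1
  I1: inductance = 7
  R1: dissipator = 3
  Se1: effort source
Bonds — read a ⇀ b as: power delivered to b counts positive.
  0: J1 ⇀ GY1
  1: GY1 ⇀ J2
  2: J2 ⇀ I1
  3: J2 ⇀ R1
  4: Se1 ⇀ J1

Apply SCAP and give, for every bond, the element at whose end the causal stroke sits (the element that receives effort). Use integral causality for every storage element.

β0 |GY1
β1 |GY1
β2 |I1
β3 |J2
β4 |J1

bond 4 →J1  (Se1 fixes effort; stroke away)
bond 0 →GY1  (J1: last free bond brings flow in)
bond 1 →GY1  (GY1 both-in/both-out from 0)
bond 2 →I1  (I1: I, integral causality)
bond 3 →J2  (only one effort-in slot at J2)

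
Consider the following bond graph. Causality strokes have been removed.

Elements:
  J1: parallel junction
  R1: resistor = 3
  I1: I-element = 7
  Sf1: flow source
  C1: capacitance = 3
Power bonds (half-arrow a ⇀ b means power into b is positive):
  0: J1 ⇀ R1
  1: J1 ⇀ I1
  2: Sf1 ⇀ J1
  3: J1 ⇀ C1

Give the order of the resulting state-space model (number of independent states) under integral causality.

#2 →Sf1  (Sf1: flow source, stroke at near end)
#1 →I1  (I1: I, integral causality)
#3 →J1  (C1: C, integral causality)
#0 →R1  (0-jn J1 has e-setter on 3)

2  (C1, I1 all integral)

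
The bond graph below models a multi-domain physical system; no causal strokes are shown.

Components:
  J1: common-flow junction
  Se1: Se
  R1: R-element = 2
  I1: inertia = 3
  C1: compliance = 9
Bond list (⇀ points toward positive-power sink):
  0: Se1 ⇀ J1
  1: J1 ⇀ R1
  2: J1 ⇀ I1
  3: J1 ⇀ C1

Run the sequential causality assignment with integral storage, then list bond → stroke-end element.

β0 stroke→J1
β1 stroke→J1
β2 stroke→I1
β3 stroke→J1

β0 |J1  (source Se1 imposes e)
β2 |I1  (prefer integral on I1)
β1 |J1  (J1 flow already set via bond 2)
β3 |J1  (common-f at J1 fixed by 2)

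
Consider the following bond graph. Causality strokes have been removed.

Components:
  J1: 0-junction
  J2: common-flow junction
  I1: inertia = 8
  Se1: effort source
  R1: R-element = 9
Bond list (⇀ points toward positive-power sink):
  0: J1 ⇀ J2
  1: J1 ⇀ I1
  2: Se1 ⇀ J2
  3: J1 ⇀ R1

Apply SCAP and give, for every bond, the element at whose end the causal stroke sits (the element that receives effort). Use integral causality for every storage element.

bond 2 stroke at J2  (Se1 (Se) sets effort on bond)
bond 0 stroke at J1  (only one flow-in slot at J2)
bond 1 stroke at I1  (J1 effort already set via bond 0)
bond 3 stroke at R1  (J1: bond 0 brought effort, rest push out)

β0 |J1
β1 |I1
β2 |J2
β3 |R1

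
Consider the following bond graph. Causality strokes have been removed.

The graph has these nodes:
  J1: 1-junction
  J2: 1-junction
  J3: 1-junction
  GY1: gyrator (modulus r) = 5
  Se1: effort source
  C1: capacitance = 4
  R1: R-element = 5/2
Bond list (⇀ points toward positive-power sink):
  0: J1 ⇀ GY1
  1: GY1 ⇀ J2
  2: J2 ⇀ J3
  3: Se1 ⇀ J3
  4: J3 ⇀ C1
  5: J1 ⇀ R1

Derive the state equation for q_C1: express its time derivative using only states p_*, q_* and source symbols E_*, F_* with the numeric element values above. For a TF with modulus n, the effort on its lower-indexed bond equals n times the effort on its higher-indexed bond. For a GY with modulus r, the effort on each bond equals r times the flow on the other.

dq_C1/dt = E_Se1/10 - q_C1/40

b3 |J3  (source Se1 imposes e)
b4 |J3  (C1 outputs effort q/C1)
b2 |J2  (closing 1-jn rule on J3)
b1 |GY1  (closing 1-jn rule on J2)
b0 |GY1  (GY1: gyrator matches bond 1)
b5 |J1  (J1 flow already set via bond 0)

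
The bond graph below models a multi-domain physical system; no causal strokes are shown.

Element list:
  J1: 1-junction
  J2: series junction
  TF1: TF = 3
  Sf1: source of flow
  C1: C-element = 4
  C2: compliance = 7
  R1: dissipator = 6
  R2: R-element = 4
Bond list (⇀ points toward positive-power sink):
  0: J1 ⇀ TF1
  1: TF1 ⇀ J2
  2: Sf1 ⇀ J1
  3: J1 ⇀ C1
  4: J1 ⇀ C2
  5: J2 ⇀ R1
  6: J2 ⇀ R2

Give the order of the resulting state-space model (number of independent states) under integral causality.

2  (C1, C2 all integral)

b2 stroke→Sf1  (source Sf1 imposes f)
b0 stroke→J1  (J1 flow already set via bond 2)
b3 stroke→J1  (J1: bond 2 brought flow, rest push out)
b4 stroke→J1  (1-jn J1 has f-setter on 2)
b1 stroke→TF1  (TF1 one-in-one-out from 0)
b5 stroke→J2  (1-jn J2 has f-setter on 1)
b6 stroke→J2  (J2 flow already set via bond 1)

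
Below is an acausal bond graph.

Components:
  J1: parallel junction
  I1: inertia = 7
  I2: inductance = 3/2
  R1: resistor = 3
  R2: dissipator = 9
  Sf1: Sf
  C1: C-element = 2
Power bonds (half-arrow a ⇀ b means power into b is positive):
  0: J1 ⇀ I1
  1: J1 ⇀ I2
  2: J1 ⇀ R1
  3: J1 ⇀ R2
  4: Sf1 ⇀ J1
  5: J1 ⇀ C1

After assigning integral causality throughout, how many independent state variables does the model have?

bond 4 →Sf1  (Sf1 fixes flow; stroke at Sf1)
bond 0 →I1  (I1 integral (f out))
bond 1 →I2  (I2 integral (f out))
bond 5 →J1  (prefer integral on C1)
bond 2 →R1  (J1 effort already set via bond 5)
bond 3 →R2  (J1: bond 5 brought effort, rest push out)

3  (C1, I1, I2 all integral)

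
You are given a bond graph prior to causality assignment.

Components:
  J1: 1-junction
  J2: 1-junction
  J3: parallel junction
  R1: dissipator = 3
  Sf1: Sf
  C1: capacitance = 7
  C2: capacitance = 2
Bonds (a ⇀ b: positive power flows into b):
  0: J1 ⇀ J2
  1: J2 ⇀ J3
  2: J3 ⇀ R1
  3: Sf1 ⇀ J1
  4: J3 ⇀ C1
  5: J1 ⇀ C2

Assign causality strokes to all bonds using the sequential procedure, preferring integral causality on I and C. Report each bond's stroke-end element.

b3 |Sf1  (source Sf1 imposes f)
b0 |J1  (J1: bond 3 brought flow, rest push out)
b5 |J1  (common-f at J1 fixed by 3)
b1 |J2  (J2 flow already set via bond 0)
b4 |J3  (C1 integral (e out))
b2 |R1  (J3 effort already set via bond 4)

b0 →J1
b1 →J2
b2 →R1
b3 →Sf1
b4 →J3
b5 →J1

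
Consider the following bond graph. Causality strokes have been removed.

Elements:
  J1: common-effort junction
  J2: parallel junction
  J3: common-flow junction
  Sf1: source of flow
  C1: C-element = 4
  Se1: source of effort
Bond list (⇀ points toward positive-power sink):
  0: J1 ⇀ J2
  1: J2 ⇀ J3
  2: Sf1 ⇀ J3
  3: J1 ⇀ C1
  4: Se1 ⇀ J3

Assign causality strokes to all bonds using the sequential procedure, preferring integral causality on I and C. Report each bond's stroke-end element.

β0 →J2
β1 →J3
β2 →Sf1
β3 →J1
β4 →J3

bond 2 stroke at Sf1  (Sf1 (Sf) sets flow on bond)
bond 4 stroke at J3  (Se1: effort source, stroke at far end)
bond 1 stroke at J3  (1-jn J3 has f-setter on 2)
bond 0 stroke at J2  (J2: last free bond brings effort in)
bond 3 stroke at J1  (only one effort-in slot at J1)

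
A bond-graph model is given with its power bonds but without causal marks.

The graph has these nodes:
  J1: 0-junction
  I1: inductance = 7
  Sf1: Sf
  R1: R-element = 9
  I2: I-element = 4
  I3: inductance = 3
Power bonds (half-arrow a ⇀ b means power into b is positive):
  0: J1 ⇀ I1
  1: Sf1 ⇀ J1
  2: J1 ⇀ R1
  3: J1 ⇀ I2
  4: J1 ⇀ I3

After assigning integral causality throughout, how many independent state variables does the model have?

bond 1 |Sf1  (Sf1 fixes flow; stroke at Sf1)
bond 0 |I1  (prefer integral on I1)
bond 3 |I2  (I2 outputs flow p/I2)
bond 4 |I3  (I3: I, integral causality)
bond 2 |J1  (J1 needs exactly one e-in)

3  (I1, I2, I3 all integral)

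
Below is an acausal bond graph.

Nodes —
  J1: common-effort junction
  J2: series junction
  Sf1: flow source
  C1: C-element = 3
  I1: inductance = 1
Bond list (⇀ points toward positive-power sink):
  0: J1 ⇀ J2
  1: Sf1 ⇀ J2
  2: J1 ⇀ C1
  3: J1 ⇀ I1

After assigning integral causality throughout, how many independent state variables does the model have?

#1 stroke at Sf1  (Sf1: flow source, stroke at near end)
#0 stroke at J2  (common-f at J2 fixed by 1)
#2 stroke at J1  (C1: C, integral causality)
#3 stroke at I1  (J1: bond 2 brought effort, rest push out)

2  (C1, I1 all integral)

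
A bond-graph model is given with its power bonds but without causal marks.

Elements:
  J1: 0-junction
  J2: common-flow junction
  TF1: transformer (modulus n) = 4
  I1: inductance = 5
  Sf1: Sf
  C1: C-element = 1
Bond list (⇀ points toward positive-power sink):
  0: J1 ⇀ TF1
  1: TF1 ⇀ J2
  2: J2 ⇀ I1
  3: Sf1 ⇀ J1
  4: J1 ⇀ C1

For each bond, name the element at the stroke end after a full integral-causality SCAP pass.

#3 |Sf1  (Sf1 (Sf) sets flow on bond)
#2 |I1  (I1: I, integral causality)
#1 |J2  (J2: bond 2 brought flow, rest push out)
#0 |TF1  (TF TF1: opposite of bond 1)
#4 |J1  (J1: last free bond brings effort in)

bond 0 stroke→TF1
bond 1 stroke→J2
bond 2 stroke→I1
bond 3 stroke→Sf1
bond 4 stroke→J1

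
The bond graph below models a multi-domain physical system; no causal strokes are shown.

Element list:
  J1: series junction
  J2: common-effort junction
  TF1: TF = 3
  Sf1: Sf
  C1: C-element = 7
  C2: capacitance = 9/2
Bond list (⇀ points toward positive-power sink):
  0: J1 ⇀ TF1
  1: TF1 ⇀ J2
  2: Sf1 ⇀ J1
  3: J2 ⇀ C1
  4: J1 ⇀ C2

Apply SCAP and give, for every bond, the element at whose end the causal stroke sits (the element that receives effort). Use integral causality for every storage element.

#2 stroke→Sf1  (Sf1 fixes flow; stroke at Sf1)
#0 stroke→J1  (common-f at J1 fixed by 2)
#4 stroke→J1  (J1 flow already set via bond 2)
#1 stroke→TF1  (through TF1, causality passes straight; one stroke at TF1)
#3 stroke→J2  (closing 0-jn rule on J2)

β0 |J1
β1 |TF1
β2 |Sf1
β3 |J2
β4 |J1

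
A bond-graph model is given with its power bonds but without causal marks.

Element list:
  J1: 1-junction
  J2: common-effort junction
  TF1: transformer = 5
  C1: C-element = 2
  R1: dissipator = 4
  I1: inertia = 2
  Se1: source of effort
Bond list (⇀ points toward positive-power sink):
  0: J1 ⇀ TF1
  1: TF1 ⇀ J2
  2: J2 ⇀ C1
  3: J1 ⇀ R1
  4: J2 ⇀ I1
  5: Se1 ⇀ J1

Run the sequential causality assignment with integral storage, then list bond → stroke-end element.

b0 →J1
b1 →TF1
b2 →J2
b3 →R1
b4 →I1
b5 →J1

bond 5 stroke at J1  (source Se1 imposes e)
bond 2 stroke at J2  (prefer integral on C1)
bond 1 stroke at TF1  (common-e at J2 fixed by 2)
bond 4 stroke at I1  (J2 effort already set via bond 2)
bond 0 stroke at J1  (TF TF1: opposite of bond 1)
bond 3 stroke at R1  (J1 needs exactly one f-in)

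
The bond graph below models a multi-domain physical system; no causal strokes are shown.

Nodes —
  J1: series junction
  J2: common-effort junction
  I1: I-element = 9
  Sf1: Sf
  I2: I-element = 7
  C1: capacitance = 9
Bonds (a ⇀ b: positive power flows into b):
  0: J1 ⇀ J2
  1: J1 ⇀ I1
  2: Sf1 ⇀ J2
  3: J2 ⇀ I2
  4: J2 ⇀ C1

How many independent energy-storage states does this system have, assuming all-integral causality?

β2 stroke at Sf1  (Sf1 fixes flow; stroke at Sf1)
β1 stroke at I1  (I1 integral (f out))
β0 stroke at J1  (1-jn J1 has f-setter on 1)
β3 stroke at I2  (I2 outputs flow p/I2)
β4 stroke at J2  (only one effort-in slot at J2)

3  (C1, I1, I2 all integral)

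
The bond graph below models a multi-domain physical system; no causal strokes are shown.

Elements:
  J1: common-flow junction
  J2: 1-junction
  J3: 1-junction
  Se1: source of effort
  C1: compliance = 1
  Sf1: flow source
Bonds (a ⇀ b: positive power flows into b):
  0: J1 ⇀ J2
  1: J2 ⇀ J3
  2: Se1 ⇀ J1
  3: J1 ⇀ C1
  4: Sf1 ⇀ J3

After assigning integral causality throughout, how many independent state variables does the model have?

b2 |J1  (Se1 (Se) sets effort on bond)
b4 |Sf1  (source Sf1 imposes f)
b1 |J3  (1-jn J3 has f-setter on 4)
b0 |J2  (common-f at J2 fixed by 1)
b3 |J1  (common-f at J1 fixed by 0)

1  (C1 all integral)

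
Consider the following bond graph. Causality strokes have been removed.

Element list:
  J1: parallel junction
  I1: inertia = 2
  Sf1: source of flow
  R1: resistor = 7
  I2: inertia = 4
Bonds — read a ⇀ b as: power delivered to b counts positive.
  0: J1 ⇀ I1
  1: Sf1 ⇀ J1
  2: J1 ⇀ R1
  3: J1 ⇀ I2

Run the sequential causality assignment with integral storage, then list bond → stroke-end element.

b0 stroke→I1
b1 stroke→Sf1
b2 stroke→J1
b3 stroke→I2

bond 1 |Sf1  (Sf1: flow source, stroke at near end)
bond 0 |I1  (prefer integral on I1)
bond 3 |I2  (I2 outputs flow p/I2)
bond 2 |J1  (J1: last free bond brings effort in)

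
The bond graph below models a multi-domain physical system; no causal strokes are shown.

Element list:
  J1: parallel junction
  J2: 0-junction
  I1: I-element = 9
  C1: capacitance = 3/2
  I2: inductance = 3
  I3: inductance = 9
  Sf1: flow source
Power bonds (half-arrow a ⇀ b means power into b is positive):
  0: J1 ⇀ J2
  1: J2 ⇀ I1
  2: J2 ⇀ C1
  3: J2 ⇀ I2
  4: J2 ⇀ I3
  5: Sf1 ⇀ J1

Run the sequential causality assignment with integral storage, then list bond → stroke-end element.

bond 0 |J1
bond 1 |I1
bond 2 |J2
bond 3 |I2
bond 4 |I3
bond 5 |Sf1

β5 stroke→Sf1  (Sf1 (Sf) sets flow on bond)
β0 stroke→J1  (closing 0-jn rule on J1)
β1 stroke→I1  (I1 integral (f out))
β2 stroke→J2  (C1 integral (e out))
β3 stroke→I2  (0-jn J2 has e-setter on 2)
β4 stroke→I3  (0-jn J2 has e-setter on 2)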